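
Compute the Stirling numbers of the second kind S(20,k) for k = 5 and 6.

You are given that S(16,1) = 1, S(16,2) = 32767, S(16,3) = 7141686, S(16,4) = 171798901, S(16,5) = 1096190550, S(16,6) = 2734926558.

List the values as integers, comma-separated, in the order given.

[17] T[17,2]:2*32767+1=65535 · T[17,3]:3*7141686+32767=21457825 · T[17,4]:4*171798901+7141686=694337290 · T[17,5]:5*1096190550+171798901=5652751651 · T[17,6]:6*2734926558+1096190550=17505749898
[18] T[18,3]:3*21457825+65535=64439010 · T[18,4]:4*694337290+21457825=2798806985 · T[18,5]:5*5652751651+694337290=28958095545 · T[18,6]:6*17505749898+5652751651=110687251039
[19] T[19,4]:4*2798806985+64439010=11259666950 · T[19,5]:5*28958095545+2798806985=147589284710 · T[19,6]:6*110687251039+28958095545=693081601779
[20] T[20,5]:5*147589284710+11259666950=749206090500 · T[20,6]:6*693081601779+147589284710=4306078895384
Read S(20,5) = 749206090500, S(20,6) = 4306078895384.

749206090500, 4306078895384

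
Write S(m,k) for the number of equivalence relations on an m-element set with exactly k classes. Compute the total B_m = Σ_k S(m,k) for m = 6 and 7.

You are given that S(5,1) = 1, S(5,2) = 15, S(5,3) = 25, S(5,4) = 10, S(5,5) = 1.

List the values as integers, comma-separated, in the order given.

203, 877

i=6: T(6,1)=0+1·1=1 | T(6,2)=1+2·15=31 | T(6,3)=15+3·25=90 | T(6,4)=25+4·10=65 | T(6,5)=10+5·1=15 | T(6,6)=1+6·0=1
i=7: T(7,1)=0+1·1=1 | T(7,2)=1+2·31=63 | T(7,3)=31+3·90=301 | T(7,4)=90+4·65=350 | T(7,5)=65+5·15=140 | T(7,6)=15+6·1=21 | T(7,7)=1+7·0=1
B_6 = ΣS(6,k) = 1+31+90+65+15+1 = 203
B_7 = ΣS(7,k) = 1+63+301+350+140+21+1 = 877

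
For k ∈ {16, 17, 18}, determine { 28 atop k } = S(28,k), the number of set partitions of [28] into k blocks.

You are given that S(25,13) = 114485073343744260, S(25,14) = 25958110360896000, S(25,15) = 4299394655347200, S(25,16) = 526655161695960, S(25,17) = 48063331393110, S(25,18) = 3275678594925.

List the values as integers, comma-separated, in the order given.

6539643128396047620, 898741468057510350, 94432767017711850

row 26: T[26][14]=14·25958110360896000+114485073343744260=477898618396288260  T[26][15]=15·4299394655347200+25958110360896000=90449030191104000  T[26][16]=16·526655161695960+4299394655347200=12725877242482560  T[26][17]=17·48063331393110+526655161695960=1343731795378830  T[26][18]=18·3275678594925+48063331393110=107025546101760
row 27: T[27][15]=15·90449030191104000+477898618396288260=1834634071262848260  T[27][16]=16·12725877242482560+90449030191104000=294063066070824960  T[27][17]=17·1343731795378830+12725877242482560=35569317763922670  T[27][18]=18·107025546101760+1343731795378830=3270191625210510
row 28: T[28][16]=16·294063066070824960+1834634071262848260=6539643128396047620  T[28][17]=17·35569317763922670+294063066070824960=898741468057510350  T[28][18]=18·3270191625210510+35569317763922670=94432767017711850
Read S(28,16) = 6539643128396047620, S(28,17) = 898741468057510350, S(28,18) = 94432767017711850.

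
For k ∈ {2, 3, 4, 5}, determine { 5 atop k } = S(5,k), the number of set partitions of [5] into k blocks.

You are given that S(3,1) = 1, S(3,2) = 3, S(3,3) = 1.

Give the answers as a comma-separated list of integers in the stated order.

15, 25, 10, 1

r4: T_4,1=1×1+0=1; T_4,2=2×3+1=7; T_4,3=3×1+3=6; T_4,4=4×0+1=1
r5: T_5,2=2×7+1=15; T_5,3=3×6+7=25; T_5,4=4×1+6=10; T_5,5=5×0+1=1
Read S(5,2) = 15, S(5,3) = 25, S(5,4) = 10, S(5,5) = 1.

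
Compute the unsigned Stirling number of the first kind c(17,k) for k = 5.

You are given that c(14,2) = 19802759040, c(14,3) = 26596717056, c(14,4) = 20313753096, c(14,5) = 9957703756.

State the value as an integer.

r15: T_15,3=14×26596717056+19802759040=392156797824; T_15,4=14×20313753096+26596717056=310989260400; T_15,5=14×9957703756+20313753096=159721605680
r16: T_16,4=15×310989260400+392156797824=5056995703824; T_16,5=15×159721605680+310989260400=2706813345600
r17: T_17,5=16×2706813345600+5056995703824=48366009233424
Read c(17,5) = 48366009233424.

48366009233424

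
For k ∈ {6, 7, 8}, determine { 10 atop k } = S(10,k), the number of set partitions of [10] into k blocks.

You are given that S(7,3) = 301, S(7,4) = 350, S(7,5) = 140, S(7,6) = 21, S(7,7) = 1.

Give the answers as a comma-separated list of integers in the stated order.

22827, 5880, 750

i=8: T(8,4)=301+4·350=1701 | T(8,5)=350+5·140=1050 | T(8,6)=140+6·21=266 | T(8,7)=21+7·1=28 | T(8,8)=1+8·0=1
i=9: T(9,5)=1701+5·1050=6951 | T(9,6)=1050+6·266=2646 | T(9,7)=266+7·28=462 | T(9,8)=28+8·1=36
i=10: T(10,6)=6951+6·2646=22827 | T(10,7)=2646+7·462=5880 | T(10,8)=462+8·36=750
Read S(10,6) = 22827, S(10,7) = 5880, S(10,8) = 750.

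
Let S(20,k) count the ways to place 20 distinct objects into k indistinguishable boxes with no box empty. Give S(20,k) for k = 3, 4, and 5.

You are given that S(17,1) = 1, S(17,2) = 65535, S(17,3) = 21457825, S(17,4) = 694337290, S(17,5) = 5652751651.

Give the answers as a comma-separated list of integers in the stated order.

[18] T[18,1]:1*1+0=1 · T[18,2]:2*65535+1=131071 · T[18,3]:3*21457825+65535=64439010 · T[18,4]:4*694337290+21457825=2798806985 · T[18,5]:5*5652751651+694337290=28958095545
[19] T[19,2]:2*131071+1=262143 · T[19,3]:3*64439010+131071=193448101 · T[19,4]:4*2798806985+64439010=11259666950 · T[19,5]:5*28958095545+2798806985=147589284710
[20] T[20,3]:3*193448101+262143=580606446 · T[20,4]:4*11259666950+193448101=45232115901 · T[20,5]:5*147589284710+11259666950=749206090500
Read S(20,3) = 580606446, S(20,4) = 45232115901, S(20,5) = 749206090500.

580606446, 45232115901, 749206090500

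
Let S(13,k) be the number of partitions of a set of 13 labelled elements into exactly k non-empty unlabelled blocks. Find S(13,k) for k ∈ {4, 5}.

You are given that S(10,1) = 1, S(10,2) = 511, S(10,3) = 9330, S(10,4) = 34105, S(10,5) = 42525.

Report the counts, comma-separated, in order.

2532530, 7508501

row 11: T[11][2]=2·511+1=1023  T[11][3]=3·9330+511=28501  T[11][4]=4·34105+9330=145750  T[11][5]=5·42525+34105=246730
row 12: T[12][3]=3·28501+1023=86526  T[12][4]=4·145750+28501=611501  T[12][5]=5·246730+145750=1379400
row 13: T[13][4]=4·611501+86526=2532530  T[13][5]=5·1379400+611501=7508501
Read S(13,4) = 2532530, S(13,5) = 7508501.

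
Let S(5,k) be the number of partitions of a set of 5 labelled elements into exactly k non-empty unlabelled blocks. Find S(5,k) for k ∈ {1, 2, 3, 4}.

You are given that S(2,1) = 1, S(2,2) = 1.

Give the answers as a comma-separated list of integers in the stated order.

1, 15, 25, 10

i=3: T(3,1)=0+1·1=1 | T(3,2)=1+2·1=3 | T(3,3)=1+3·0=1
i=4: T(4,1)=0+1·1=1 | T(4,2)=1+2·3=7 | T(4,3)=3+3·1=6 | T(4,4)=1+4·0=1
i=5: T(5,1)=0+1·1=1 | T(5,2)=1+2·7=15 | T(5,3)=7+3·6=25 | T(5,4)=6+4·1=10
Read S(5,1) = 1, S(5,2) = 15, S(5,3) = 25, S(5,4) = 10.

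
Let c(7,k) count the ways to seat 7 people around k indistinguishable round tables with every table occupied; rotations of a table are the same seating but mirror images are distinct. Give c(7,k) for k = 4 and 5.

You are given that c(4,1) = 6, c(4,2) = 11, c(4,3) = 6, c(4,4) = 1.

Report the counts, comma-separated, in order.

r5: T_5,2=4×11+6=50; T_5,3=4×6+11=35; T_5,4=4×1+6=10; T_5,5=4×0+1=1
r6: T_6,3=5×35+50=225; T_6,4=5×10+35=85; T_6,5=5×1+10=15
r7: T_7,4=6×85+225=735; T_7,5=6×15+85=175
Read c(7,4) = 735, c(7,5) = 175.

735, 175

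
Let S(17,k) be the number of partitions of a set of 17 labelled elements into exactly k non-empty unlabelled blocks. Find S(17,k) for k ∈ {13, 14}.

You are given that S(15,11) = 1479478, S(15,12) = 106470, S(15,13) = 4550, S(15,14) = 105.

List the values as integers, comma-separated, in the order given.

r16: T_16,12=12×106470+1479478=2757118; T_16,13=13×4550+106470=165620; T_16,14=14×105+4550=6020
r17: T_17,13=13×165620+2757118=4910178; T_17,14=14×6020+165620=249900
Read S(17,13) = 4910178, S(17,14) = 249900.

4910178, 249900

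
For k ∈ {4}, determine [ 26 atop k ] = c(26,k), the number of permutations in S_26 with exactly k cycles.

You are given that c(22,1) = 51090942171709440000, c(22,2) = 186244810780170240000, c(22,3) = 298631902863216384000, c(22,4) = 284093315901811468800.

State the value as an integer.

102339530601744675672576000

row 23: T[23][1]=22·51090942171709440000+0=1124000727777607680000  T[23][2]=22·186244810780170240000+51090942171709440000=4148476779335454720000  T[23][3]=22·298631902863216384000+186244810780170240000=6756146673770930688000  T[23][4]=22·284093315901811468800+298631902863216384000=6548684852703068697600
row 24: T[24][2]=23·4148476779335454720000+1124000727777607680000=96538966652493066240000  T[24][3]=23·6756146673770930688000+4148476779335454720000=159539850276066860544000  T[24][4]=23·6548684852703068697600+6756146673770930688000=157375898285941510732800
row 25: T[25][3]=24·159539850276066860544000+96538966652493066240000=3925495373278097719296000  T[25][4]=24·157375898285941510732800+159539850276066860544000=3936561409138663118131200
row 26: T[26][4]=25·3936561409138663118131200+3925495373278097719296000=102339530601744675672576000
Read c(26,4) = 102339530601744675672576000.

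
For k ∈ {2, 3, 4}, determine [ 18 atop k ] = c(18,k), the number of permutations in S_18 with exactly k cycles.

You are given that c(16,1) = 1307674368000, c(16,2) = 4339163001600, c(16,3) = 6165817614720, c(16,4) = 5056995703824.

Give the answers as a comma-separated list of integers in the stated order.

1223405590579200, 1821602444624640, 1583313975727488

r17: T_17,1=16×1307674368000+0=20922789888000; T_17,2=16×4339163001600+1307674368000=70734282393600; T_17,3=16×6165817614720+4339163001600=102992244837120; T_17,4=16×5056995703824+6165817614720=87077748875904
r18: T_18,2=17×70734282393600+20922789888000=1223405590579200; T_18,3=17×102992244837120+70734282393600=1821602444624640; T_18,4=17×87077748875904+102992244837120=1583313975727488
Read c(18,2) = 1223405590579200, c(18,3) = 1821602444624640, c(18,4) = 1583313975727488.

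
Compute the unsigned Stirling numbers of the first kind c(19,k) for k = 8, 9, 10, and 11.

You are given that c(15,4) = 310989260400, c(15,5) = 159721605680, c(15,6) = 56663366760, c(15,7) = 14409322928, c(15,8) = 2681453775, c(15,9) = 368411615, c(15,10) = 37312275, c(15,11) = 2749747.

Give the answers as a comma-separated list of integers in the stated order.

557921681547048, 102417740732658, 14710753408923, 1661573386473

[16] T[16,5]:15*159721605680+310989260400=2706813345600 · T[16,6]:15*56663366760+159721605680=1009672107080 · T[16,7]:15*14409322928+56663366760=272803210680 · T[16,8]:15*2681453775+14409322928=54631129553 · T[16,9]:15*368411615+2681453775=8207628000 · T[16,10]:15*37312275+368411615=928095740 · T[16,11]:15*2749747+37312275=78558480
[17] T[17,6]:16*1009672107080+2706813345600=18861567058880 · T[17,7]:16*272803210680+1009672107080=5374523477960 · T[17,8]:16*54631129553+272803210680=1146901283528 · T[17,9]:16*8207628000+54631129553=185953177553 · T[17,10]:16*928095740+8207628000=23057159840 · T[17,11]:16*78558480+928095740=2185031420
[18] T[18,7]:17*5374523477960+18861567058880=110228466184200 · T[18,8]:17*1146901283528+5374523477960=24871845297936 · T[18,9]:17*185953177553+1146901283528=4308105301929 · T[18,10]:17*23057159840+185953177553=577924894833 · T[18,11]:17*2185031420+23057159840=60202693980
[19] T[19,8]:18*24871845297936+110228466184200=557921681547048 · T[19,9]:18*4308105301929+24871845297936=102417740732658 · T[19,10]:18*577924894833+4308105301929=14710753408923 · T[19,11]:18*60202693980+577924894833=1661573386473
Read c(19,8) = 557921681547048, c(19,9) = 102417740732658, c(19,10) = 14710753408923, c(19,11) = 1661573386473.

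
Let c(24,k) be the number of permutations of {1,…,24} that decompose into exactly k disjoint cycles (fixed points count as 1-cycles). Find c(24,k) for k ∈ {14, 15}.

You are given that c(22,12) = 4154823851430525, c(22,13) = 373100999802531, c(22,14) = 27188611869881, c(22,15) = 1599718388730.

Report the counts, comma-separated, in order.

row 23: T[23][13]=22·373100999802531+4154823851430525=12363045847086207  T[23][14]=22·27188611869881+373100999802531=971250460939913  T[23][15]=22·1599718388730+27188611869881=62382416421941
row 24: T[24][14]=23·971250460939913+12363045847086207=34701806448704206  T[24][15]=23·62382416421941+971250460939913=2406046038644556
Read c(24,14) = 34701806448704206, c(24,15) = 2406046038644556.

34701806448704206, 2406046038644556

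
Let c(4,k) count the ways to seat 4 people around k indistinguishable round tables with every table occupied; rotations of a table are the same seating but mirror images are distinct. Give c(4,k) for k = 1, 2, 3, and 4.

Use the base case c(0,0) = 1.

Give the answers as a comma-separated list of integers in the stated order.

i=1: T(1,1)=1+0·0=1
i=2: T(2,1)=0+1·1=1 | T(2,2)=1+1·0=1
i=3: T(3,1)=0+2·1=2 | T(3,2)=1+2·1=3 | T(3,3)=1+2·0=1
i=4: T(4,1)=0+3·2=6 | T(4,2)=2+3·3=11 | T(4,3)=3+3·1=6 | T(4,4)=1+3·0=1
Read c(4,1) = 6, c(4,2) = 11, c(4,3) = 6, c(4,4) = 1.

6, 11, 6, 1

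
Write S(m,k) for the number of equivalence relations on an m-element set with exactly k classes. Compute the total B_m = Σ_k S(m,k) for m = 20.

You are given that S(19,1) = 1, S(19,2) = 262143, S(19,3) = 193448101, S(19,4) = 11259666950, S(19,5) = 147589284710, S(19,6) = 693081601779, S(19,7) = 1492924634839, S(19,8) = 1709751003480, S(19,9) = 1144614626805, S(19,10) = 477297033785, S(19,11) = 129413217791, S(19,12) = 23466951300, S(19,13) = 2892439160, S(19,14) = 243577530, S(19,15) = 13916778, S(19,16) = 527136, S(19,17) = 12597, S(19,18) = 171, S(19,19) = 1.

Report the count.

51724158235372

r20: T_20,1=1×1+0=1; T_20,2=2×262143+1=524287; T_20,3=3×193448101+262143=580606446; T_20,4=4×11259666950+193448101=45232115901; T_20,5=5×147589284710+11259666950=749206090500; T_20,6=6×693081601779+147589284710=4306078895384; T_20,7=7×1492924634839+693081601779=11143554045652; T_20,8=8×1709751003480+1492924634839=15170932662679; T_20,9=9×1144614626805+1709751003480=12011282644725; T_20,10=10×477297033785+1144614626805=5917584964655; T_20,11=11×129413217791+477297033785=1900842429486; T_20,12=12×23466951300+129413217791=411016633391; T_20,13=13×2892439160+23466951300=61068660380; T_20,14=14×243577530+2892439160=6302524580; T_20,15=15×13916778+243577530=452329200; T_20,16=16×527136+13916778=22350954; T_20,17=17×12597+527136=741285; T_20,18=18×171+12597=15675; T_20,19=19×1+171=190; T_20,20=20×0+1=1
B_20 = ΣS(20,k) = 1+524287+580606446+45232115901+749206090500+4306078895384+11143554045652+15170932662679+12011282644725+5917584964655+1900842429486+411016633391+61068660380+6302524580+452329200+22350954+741285+15675+190+1 = 51724158235372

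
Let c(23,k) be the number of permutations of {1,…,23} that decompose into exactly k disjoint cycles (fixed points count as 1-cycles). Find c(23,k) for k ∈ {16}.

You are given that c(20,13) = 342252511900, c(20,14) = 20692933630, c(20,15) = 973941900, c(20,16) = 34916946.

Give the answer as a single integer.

3256091103430

i=21: T(21,14)=342252511900+20·20692933630=756111184500 | T(21,15)=20692933630+20·973941900=40171771630 | T(21,16)=973941900+20·34916946=1672280820
i=22: T(22,15)=756111184500+21·40171771630=1599718388730 | T(22,16)=40171771630+21·1672280820=75289668850
i=23: T(23,16)=1599718388730+22·75289668850=3256091103430
Read c(23,16) = 3256091103430.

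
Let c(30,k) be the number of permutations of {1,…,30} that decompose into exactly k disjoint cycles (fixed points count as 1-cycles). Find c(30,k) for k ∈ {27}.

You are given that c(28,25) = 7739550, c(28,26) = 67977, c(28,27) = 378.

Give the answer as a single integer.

11921175

r29: T_29,26=28×67977+7739550=9642906; T_29,27=28×378+67977=78561
r30: T_30,27=29×78561+9642906=11921175
Read c(30,27) = 11921175.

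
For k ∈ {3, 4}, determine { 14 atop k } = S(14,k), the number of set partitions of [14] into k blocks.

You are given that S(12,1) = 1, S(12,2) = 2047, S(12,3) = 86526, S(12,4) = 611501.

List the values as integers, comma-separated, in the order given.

788970, 10391745

@13  (13,2):2047·2+1→4095, (13,3):86526·3+2047→261625, (13,4):611501·4+86526→2532530
@14  (14,3):261625·3+4095→788970, (14,4):2532530·4+261625→10391745
Read S(14,3) = 788970, S(14,4) = 10391745.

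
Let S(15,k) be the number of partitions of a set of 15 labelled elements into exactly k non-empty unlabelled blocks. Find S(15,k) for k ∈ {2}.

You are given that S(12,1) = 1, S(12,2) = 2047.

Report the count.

16383

@13  (13,1):1·1+0→1, (13,2):2047·2+1→4095
@14  (14,1):1·1+0→1, (14,2):4095·2+1→8191
@15  (15,2):8191·2+1→16383
Read S(15,2) = 16383.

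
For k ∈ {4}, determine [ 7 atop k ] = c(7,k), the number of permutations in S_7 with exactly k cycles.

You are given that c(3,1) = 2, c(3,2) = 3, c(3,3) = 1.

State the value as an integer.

i=4: T(4,1)=0+3·2=6 | T(4,2)=2+3·3=11 | T(4,3)=3+3·1=6 | T(4,4)=1+3·0=1
i=5: T(5,2)=6+4·11=50 | T(5,3)=11+4·6=35 | T(5,4)=6+4·1=10
i=6: T(6,3)=50+5·35=225 | T(6,4)=35+5·10=85
i=7: T(7,4)=225+6·85=735
Read c(7,4) = 735.

735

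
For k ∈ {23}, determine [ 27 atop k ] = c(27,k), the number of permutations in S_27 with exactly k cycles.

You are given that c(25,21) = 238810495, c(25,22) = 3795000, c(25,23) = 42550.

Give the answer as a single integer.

r26: T_26,22=25×3795000+238810495=333685495; T_26,23=25×42550+3795000=4858750
r27: T_27,23=26×4858750+333685495=460012995
Read c(27,23) = 460012995.

460012995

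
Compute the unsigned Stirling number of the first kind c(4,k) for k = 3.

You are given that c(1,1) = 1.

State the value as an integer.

6

[2] T[2,1]:1*1+0=1 · T[2,2]:1*0+1=1
[3] T[3,2]:2*1+1=3 · T[3,3]:2*0+1=1
[4] T[4,3]:3*1+3=6
Read c(4,3) = 6.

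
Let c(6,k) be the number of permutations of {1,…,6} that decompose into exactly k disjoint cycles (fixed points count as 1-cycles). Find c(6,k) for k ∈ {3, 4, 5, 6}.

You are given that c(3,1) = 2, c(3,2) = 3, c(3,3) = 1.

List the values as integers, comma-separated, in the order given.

225, 85, 15, 1

row 4: T[4][1]=3·2+0=6  T[4][2]=3·3+2=11  T[4][3]=3·1+3=6  T[4][4]=3·0+1=1
row 5: T[5][2]=4·11+6=50  T[5][3]=4·6+11=35  T[5][4]=4·1+6=10  T[5][5]=4·0+1=1
row 6: T[6][3]=5·35+50=225  T[6][4]=5·10+35=85  T[6][5]=5·1+10=15  T[6][6]=5·0+1=1
Read c(6,3) = 225, c(6,4) = 85, c(6,5) = 15, c(6,6) = 1.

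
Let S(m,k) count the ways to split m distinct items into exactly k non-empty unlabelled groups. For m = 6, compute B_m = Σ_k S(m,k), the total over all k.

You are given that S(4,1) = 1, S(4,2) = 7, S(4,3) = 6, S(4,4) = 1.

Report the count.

203

r5: T_5,1=1×1+0=1; T_5,2=2×7+1=15; T_5,3=3×6+7=25; T_5,4=4×1+6=10; T_5,5=5×0+1=1
r6: T_6,1=1×1+0=1; T_6,2=2×15+1=31; T_6,3=3×25+15=90; T_6,4=4×10+25=65; T_6,5=5×1+10=15; T_6,6=6×0+1=1
B_6 = ΣS(6,k) = 1+31+90+65+15+1 = 203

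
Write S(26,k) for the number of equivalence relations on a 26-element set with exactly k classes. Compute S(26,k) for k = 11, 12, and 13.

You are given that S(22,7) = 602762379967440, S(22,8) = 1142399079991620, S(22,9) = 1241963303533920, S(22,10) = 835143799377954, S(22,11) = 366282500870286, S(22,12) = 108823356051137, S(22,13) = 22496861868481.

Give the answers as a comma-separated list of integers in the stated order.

r23: T_23,8=8×1142399079991620+602762379967440=9741955019900400; T_23,9=9×1241963303533920+1142399079991620=12320068811796900; T_23,10=10×835143799377954+1241963303533920=9593401297313460; T_23,11=11×366282500870286+835143799377954=4864251308951100; T_23,12=12×108823356051137+366282500870286=1672162773483930; T_23,13=13×22496861868481+108823356051137=401282560341390
r24: T_24,9=9×12320068811796900+9741955019900400=120622574326072500; T_24,10=10×9593401297313460+12320068811796900=108254081784931500; T_24,11=11×4864251308951100+9593401297313460=63100165695775560; T_24,12=12×1672162773483930+4864251308951100=24930204590758260; T_24,13=13×401282560341390+1672162773483930=6888836057922000
r25: T_25,10=10×108254081784931500+120622574326072500=1203163392175387500; T_25,11=11×63100165695775560+108254081784931500=802355904438462660; T_25,12=12×24930204590758260+63100165695775560=362262620784874680; T_25,13=13×6888836057922000+24930204590758260=114485073343744260
r26: T_26,11=11×802355904438462660+1203163392175387500=10029078340998476760; T_26,12=12×362262620784874680+802355904438462660=5149507353856958820; T_26,13=13×114485073343744260+362262620784874680=1850568574253550060
Read S(26,11) = 10029078340998476760, S(26,12) = 5149507353856958820, S(26,13) = 1850568574253550060.

10029078340998476760, 5149507353856958820, 1850568574253550060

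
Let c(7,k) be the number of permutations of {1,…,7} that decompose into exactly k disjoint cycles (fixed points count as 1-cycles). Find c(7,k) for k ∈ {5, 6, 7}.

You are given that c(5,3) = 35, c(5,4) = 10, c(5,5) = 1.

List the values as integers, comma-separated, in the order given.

r6: T_6,4=5×10+35=85; T_6,5=5×1+10=15; T_6,6=5×0+1=1
r7: T_7,5=6×15+85=175; T_7,6=6×1+15=21; T_7,7=6×0+1=1
Read c(7,5) = 175, c(7,6) = 21, c(7,7) = 1.

175, 21, 1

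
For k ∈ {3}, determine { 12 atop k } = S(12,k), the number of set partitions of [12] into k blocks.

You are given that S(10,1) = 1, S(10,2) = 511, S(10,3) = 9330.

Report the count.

86526

@11  (11,2):511·2+1→1023, (11,3):9330·3+511→28501
@12  (12,3):28501·3+1023→86526
Read S(12,3) = 86526.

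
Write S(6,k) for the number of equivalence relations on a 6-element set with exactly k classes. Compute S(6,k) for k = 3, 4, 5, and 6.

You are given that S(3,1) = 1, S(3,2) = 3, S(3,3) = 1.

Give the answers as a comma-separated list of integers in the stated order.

[4] T[4,1]:1*1+0=1 · T[4,2]:2*3+1=7 · T[4,3]:3*1+3=6 · T[4,4]:4*0+1=1
[5] T[5,2]:2*7+1=15 · T[5,3]:3*6+7=25 · T[5,4]:4*1+6=10 · T[5,5]:5*0+1=1
[6] T[6,3]:3*25+15=90 · T[6,4]:4*10+25=65 · T[6,5]:5*1+10=15 · T[6,6]:6*0+1=1
Read S(6,3) = 90, S(6,4) = 65, S(6,5) = 15, S(6,6) = 1.

90, 65, 15, 1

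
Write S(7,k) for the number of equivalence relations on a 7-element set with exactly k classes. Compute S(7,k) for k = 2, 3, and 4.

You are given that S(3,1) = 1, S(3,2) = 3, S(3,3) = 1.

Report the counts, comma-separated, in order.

row 4: T[4][1]=1·1+0=1  T[4][2]=2·3+1=7  T[4][3]=3·1+3=6  T[4][4]=4·0+1=1
row 5: T[5][1]=1·1+0=1  T[5][2]=2·7+1=15  T[5][3]=3·6+7=25  T[5][4]=4·1+6=10
row 6: T[6][1]=1·1+0=1  T[6][2]=2·15+1=31  T[6][3]=3·25+15=90  T[6][4]=4·10+25=65
row 7: T[7][2]=2·31+1=63  T[7][3]=3·90+31=301  T[7][4]=4·65+90=350
Read S(7,2) = 63, S(7,3) = 301, S(7,4) = 350.

63, 301, 350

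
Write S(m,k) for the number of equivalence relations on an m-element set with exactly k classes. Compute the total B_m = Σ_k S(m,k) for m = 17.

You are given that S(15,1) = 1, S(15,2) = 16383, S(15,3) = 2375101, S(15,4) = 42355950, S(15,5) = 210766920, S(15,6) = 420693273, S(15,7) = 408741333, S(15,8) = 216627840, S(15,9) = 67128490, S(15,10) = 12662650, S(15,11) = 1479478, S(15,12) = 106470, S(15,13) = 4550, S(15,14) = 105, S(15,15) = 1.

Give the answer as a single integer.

82864869804

row 16: T[16][1]=1·1+0=1  T[16][2]=2·16383+1=32767  T[16][3]=3·2375101+16383=7141686  T[16][4]=4·42355950+2375101=171798901  T[16][5]=5·210766920+42355950=1096190550  T[16][6]=6·420693273+210766920=2734926558  T[16][7]=7·408741333+420693273=3281882604  T[16][8]=8·216627840+408741333=2141764053  T[16][9]=9·67128490+216627840=820784250  T[16][10]=10·12662650+67128490=193754990  T[16][11]=11·1479478+12662650=28936908  T[16][12]=12·106470+1479478=2757118  T[16][13]=13·4550+106470=165620  T[16][14]=14·105+4550=6020  T[16][15]=15·1+105=120  T[16][16]=16·0+1=1
row 17: T[17][1]=1·1+0=1  T[17][2]=2·32767+1=65535  T[17][3]=3·7141686+32767=21457825  T[17][4]=4·171798901+7141686=694337290  T[17][5]=5·1096190550+171798901=5652751651  T[17][6]=6·2734926558+1096190550=17505749898  T[17][7]=7·3281882604+2734926558=25708104786  T[17][8]=8·2141764053+3281882604=20415995028  T[17][9]=9·820784250+2141764053=9528822303  T[17][10]=10·193754990+820784250=2758334150  T[17][11]=11·28936908+193754990=512060978  T[17][12]=12·2757118+28936908=62022324  T[17][13]=13·165620+2757118=4910178  T[17][14]=14·6020+165620=249900  T[17][15]=15·120+6020=7820  T[17][16]=16·1+120=136  T[17][17]=17·0+1=1
B_17 = ΣS(17,k) = 1+65535+21457825+694337290+5652751651+17505749898+25708104786+20415995028+9528822303+2758334150+512060978+62022324+4910178+249900+7820+136+1 = 82864869804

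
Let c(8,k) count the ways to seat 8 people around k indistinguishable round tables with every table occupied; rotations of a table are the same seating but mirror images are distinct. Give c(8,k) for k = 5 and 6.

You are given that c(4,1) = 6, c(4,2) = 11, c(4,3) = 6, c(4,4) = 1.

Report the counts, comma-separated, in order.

@5  (5,2):11·4+6→50, (5,3):6·4+11→35, (5,4):1·4+6→10, (5,5):0·4+1→1
@6  (6,3):35·5+50→225, (6,4):10·5+35→85, (6,5):1·5+10→15, (6,6):0·5+1→1
@7  (7,4):85·6+225→735, (7,5):15·6+85→175, (7,6):1·6+15→21
@8  (8,5):175·7+735→1960, (8,6):21·7+175→322
Read c(8,5) = 1960, c(8,6) = 322.

1960, 322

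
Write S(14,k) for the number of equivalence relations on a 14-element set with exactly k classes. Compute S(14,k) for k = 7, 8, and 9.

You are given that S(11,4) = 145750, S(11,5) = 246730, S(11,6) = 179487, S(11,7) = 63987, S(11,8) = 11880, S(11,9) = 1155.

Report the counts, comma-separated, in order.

r12: T_12,5=5×246730+145750=1379400; T_12,6=6×179487+246730=1323652; T_12,7=7×63987+179487=627396; T_12,8=8×11880+63987=159027; T_12,9=9×1155+11880=22275
r13: T_13,6=6×1323652+1379400=9321312; T_13,7=7×627396+1323652=5715424; T_13,8=8×159027+627396=1899612; T_13,9=9×22275+159027=359502
r14: T_14,7=7×5715424+9321312=49329280; T_14,8=8×1899612+5715424=20912320; T_14,9=9×359502+1899612=5135130
Read S(14,7) = 49329280, S(14,8) = 20912320, S(14,9) = 5135130.

49329280, 20912320, 5135130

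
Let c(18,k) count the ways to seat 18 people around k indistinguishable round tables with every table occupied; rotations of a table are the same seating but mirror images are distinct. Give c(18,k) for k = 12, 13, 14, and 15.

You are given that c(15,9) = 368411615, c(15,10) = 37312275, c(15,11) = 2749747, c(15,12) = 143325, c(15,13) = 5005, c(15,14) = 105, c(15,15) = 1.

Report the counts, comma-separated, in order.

r16: T_16,10=15×37312275+368411615=928095740; T_16,11=15×2749747+37312275=78558480; T_16,12=15×143325+2749747=4899622; T_16,13=15×5005+143325=218400; T_16,14=15×105+5005=6580; T_16,15=15×1+105=120
r17: T_17,11=16×78558480+928095740=2185031420; T_17,12=16×4899622+78558480=156952432; T_17,13=16×218400+4899622=8394022; T_17,14=16×6580+218400=323680; T_17,15=16×120+6580=8500
r18: T_18,12=17×156952432+2185031420=4853222764; T_18,13=17×8394022+156952432=299650806; T_18,14=17×323680+8394022=13896582; T_18,15=17×8500+323680=468180
Read c(18,12) = 4853222764, c(18,13) = 299650806, c(18,14) = 13896582, c(18,15) = 468180.

4853222764, 299650806, 13896582, 468180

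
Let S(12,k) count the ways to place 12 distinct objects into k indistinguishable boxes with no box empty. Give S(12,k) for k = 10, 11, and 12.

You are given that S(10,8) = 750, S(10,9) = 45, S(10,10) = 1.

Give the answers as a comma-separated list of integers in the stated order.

1705, 66, 1

r11: T_11,9=9×45+750=1155; T_11,10=10×1+45=55; T_11,11=11×0+1=1
r12: T_12,10=10×55+1155=1705; T_12,11=11×1+55=66; T_12,12=12×0+1=1
Read S(12,10) = 1705, S(12,11) = 66, S(12,12) = 1.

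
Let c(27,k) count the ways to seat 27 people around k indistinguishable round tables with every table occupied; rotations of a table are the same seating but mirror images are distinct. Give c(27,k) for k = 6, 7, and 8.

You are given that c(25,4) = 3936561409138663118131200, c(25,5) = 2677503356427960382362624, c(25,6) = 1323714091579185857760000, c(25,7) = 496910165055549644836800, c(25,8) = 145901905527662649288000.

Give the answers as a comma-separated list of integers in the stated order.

1000903392113435450162625024, 393178529313073708272042624, 121502371102392939781636800

r26: T_26,5=25×2677503356427960382362624+3936561409138663118131200=70874145319837672677196800; T_26,6=25×1323714091579185857760000+2677503356427960382362624=35770355645907606826362624; T_26,7=25×496910165055549644836800+1323714091579185857760000=13746468217967926978680000; T_26,8=25×145901905527662649288000+496910165055549644836800=4144457803247115877036800
r27: T_27,6=26×35770355645907606826362624+70874145319837672677196800=1000903392113435450162625024; T_27,7=26×13746468217967926978680000+35770355645907606826362624=393178529313073708272042624; T_27,8=26×4144457803247115877036800+13746468217967926978680000=121502371102392939781636800
Read c(27,6) = 1000903392113435450162625024, c(27,7) = 393178529313073708272042624, c(27,8) = 121502371102392939781636800.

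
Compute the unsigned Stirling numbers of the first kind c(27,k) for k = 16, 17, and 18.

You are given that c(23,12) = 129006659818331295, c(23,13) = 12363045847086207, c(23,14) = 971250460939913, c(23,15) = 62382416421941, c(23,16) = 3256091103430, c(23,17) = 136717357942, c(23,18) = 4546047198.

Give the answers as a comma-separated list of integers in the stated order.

r24: T_24,13=23×12363045847086207+129006659818331295=413356714301314056; T_24,14=23×971250460939913+12363045847086207=34701806448704206; T_24,15=23×62382416421941+971250460939913=2406046038644556; T_24,16=23×3256091103430+62382416421941=137272511800831; T_24,17=23×136717357942+3256091103430=6400590336096; T_24,18=23×4546047198+136717357942=241276443496
r25: T_25,14=24×34701806448704206+413356714301314056=1246200069070215000; T_25,15=24×2406046038644556+34701806448704206=92446911376173550; T_25,16=24×137272511800831+2406046038644556=5700586321864500; T_25,17=24×6400590336096+137272511800831=290886679867135; T_25,18=24×241276443496+6400590336096=12191224980000
r26: T_26,15=25×92446911376173550+1246200069070215000=3557372853474553750; T_26,16=25×5700586321864500+92446911376173550=234961569422786050; T_26,17=25×290886679867135+5700586321864500=12972753318542875; T_26,18=25×12191224980000+290886679867135=595667304367135
r27: T_27,16=26×234961569422786050+3557372853474553750=9666373658466991050; T_27,17=26×12972753318542875+234961569422786050=572253155704900800; T_27,18=26×595667304367135+12972753318542875=28460103232088385
Read c(27,16) = 9666373658466991050, c(27,17) = 572253155704900800, c(27,18) = 28460103232088385.

9666373658466991050, 572253155704900800, 28460103232088385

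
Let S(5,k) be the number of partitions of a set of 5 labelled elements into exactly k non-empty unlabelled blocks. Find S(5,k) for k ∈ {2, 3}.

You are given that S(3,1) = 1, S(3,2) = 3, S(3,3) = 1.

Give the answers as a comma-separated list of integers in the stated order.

15, 25

@4  (4,1):1·1+0→1, (4,2):3·2+1→7, (4,3):1·3+3→6
@5  (5,2):7·2+1→15, (5,3):6·3+7→25
Read S(5,2) = 15, S(5,3) = 25.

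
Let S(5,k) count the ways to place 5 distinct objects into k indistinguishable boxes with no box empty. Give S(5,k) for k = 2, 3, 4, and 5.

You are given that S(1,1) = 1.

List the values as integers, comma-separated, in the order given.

15, 25, 10, 1

[2] T[2,1]:1*1+0=1 · T[2,2]:2*0+1=1
[3] T[3,1]:1*1+0=1 · T[3,2]:2*1+1=3 · T[3,3]:3*0+1=1
[4] T[4,1]:1*1+0=1 · T[4,2]:2*3+1=7 · T[4,3]:3*1+3=6 · T[4,4]:4*0+1=1
[5] T[5,2]:2*7+1=15 · T[5,3]:3*6+7=25 · T[5,4]:4*1+6=10 · T[5,5]:5*0+1=1
Read S(5,2) = 15, S(5,3) = 25, S(5,4) = 10, S(5,5) = 1.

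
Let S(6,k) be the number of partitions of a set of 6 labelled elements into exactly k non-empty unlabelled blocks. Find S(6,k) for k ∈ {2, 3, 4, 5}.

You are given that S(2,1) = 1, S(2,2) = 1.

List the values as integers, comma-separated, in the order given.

31, 90, 65, 15

row 3: T[3][1]=1·1+0=1  T[3][2]=2·1+1=3  T[3][3]=3·0+1=1
row 4: T[4][1]=1·1+0=1  T[4][2]=2·3+1=7  T[4][3]=3·1+3=6  T[4][4]=4·0+1=1
row 5: T[5][1]=1·1+0=1  T[5][2]=2·7+1=15  T[5][3]=3·6+7=25  T[5][4]=4·1+6=10  T[5][5]=5·0+1=1
row 6: T[6][2]=2·15+1=31  T[6][3]=3·25+15=90  T[6][4]=4·10+25=65  T[6][5]=5·1+10=15
Read S(6,2) = 31, S(6,3) = 90, S(6,4) = 65, S(6,5) = 15.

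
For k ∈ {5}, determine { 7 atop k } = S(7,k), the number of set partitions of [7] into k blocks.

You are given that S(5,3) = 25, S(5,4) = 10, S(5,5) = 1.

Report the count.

140

[6] T[6,4]:4*10+25=65 · T[6,5]:5*1+10=15
[7] T[7,5]:5*15+65=140
Read S(7,5) = 140.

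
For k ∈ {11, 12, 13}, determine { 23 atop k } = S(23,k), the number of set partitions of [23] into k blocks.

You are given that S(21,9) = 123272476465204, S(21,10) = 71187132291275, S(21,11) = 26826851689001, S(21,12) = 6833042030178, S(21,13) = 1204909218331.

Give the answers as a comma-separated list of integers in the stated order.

@22  (22,10):71187132291275·10+123272476465204→835143799377954, (22,11):26826851689001·11+71187132291275→366282500870286, (22,12):6833042030178·12+26826851689001→108823356051137, (22,13):1204909218331·13+6833042030178→22496861868481
@23  (23,11):366282500870286·11+835143799377954→4864251308951100, (23,12):108823356051137·12+366282500870286→1672162773483930, (23,13):22496861868481·13+108823356051137→401282560341390
Read S(23,11) = 4864251308951100, S(23,12) = 1672162773483930, S(23,13) = 401282560341390.

4864251308951100, 1672162773483930, 401282560341390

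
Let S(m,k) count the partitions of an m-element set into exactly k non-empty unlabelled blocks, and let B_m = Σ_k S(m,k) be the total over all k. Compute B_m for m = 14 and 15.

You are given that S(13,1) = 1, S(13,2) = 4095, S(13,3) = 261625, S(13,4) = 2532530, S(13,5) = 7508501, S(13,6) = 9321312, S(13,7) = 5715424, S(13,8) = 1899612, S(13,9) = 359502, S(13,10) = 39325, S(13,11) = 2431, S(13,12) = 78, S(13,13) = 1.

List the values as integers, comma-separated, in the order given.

190899322, 1382958545

@14  (14,1):1·1+0→1, (14,2):4095·2+1→8191, (14,3):261625·3+4095→788970, (14,4):2532530·4+261625→10391745, (14,5):7508501·5+2532530→40075035, (14,6):9321312·6+7508501→63436373, (14,7):5715424·7+9321312→49329280, (14,8):1899612·8+5715424→20912320, (14,9):359502·9+1899612→5135130, (14,10):39325·10+359502→752752, (14,11):2431·11+39325→66066, (14,12):78·12+2431→3367, (14,13):1·13+78→91, (14,14):0·14+1→1
@15  (15,1):1·1+0→1, (15,2):8191·2+1→16383, (15,3):788970·3+8191→2375101, (15,4):10391745·4+788970→42355950, (15,5):40075035·5+10391745→210766920, (15,6):63436373·6+40075035→420693273, (15,7):49329280·7+63436373→408741333, (15,8):20912320·8+49329280→216627840, (15,9):5135130·9+20912320→67128490, (15,10):752752·10+5135130→12662650, (15,11):66066·11+752752→1479478, (15,12):3367·12+66066→106470, (15,13):91·13+3367→4550, (15,14):1·14+91→105, (15,15):0·15+1→1
B_14 = ΣS(14,k) = 1+8191+788970+10391745+40075035+63436373+49329280+20912320+5135130+752752+66066+3367+91+1 = 190899322
B_15 = ΣS(15,k) = 1+16383+2375101+42355950+210766920+420693273+408741333+216627840+67128490+12662650+1479478+106470+4550+105+1 = 1382958545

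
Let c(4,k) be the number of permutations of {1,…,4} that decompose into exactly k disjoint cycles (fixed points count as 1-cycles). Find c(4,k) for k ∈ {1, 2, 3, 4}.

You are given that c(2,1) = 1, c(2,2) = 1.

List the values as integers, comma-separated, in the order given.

6, 11, 6, 1

i=3: T(3,1)=0+2·1=2 | T(3,2)=1+2·1=3 | T(3,3)=1+2·0=1
i=4: T(4,1)=0+3·2=6 | T(4,2)=2+3·3=11 | T(4,3)=3+3·1=6 | T(4,4)=1+3·0=1
Read c(4,1) = 6, c(4,2) = 11, c(4,3) = 6, c(4,4) = 1.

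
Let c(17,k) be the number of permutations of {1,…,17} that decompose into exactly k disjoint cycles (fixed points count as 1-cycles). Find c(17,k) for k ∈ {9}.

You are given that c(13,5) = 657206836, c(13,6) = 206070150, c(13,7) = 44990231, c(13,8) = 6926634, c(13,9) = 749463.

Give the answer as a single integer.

r14: T_14,6=13×206070150+657206836=3336118786; T_14,7=13×44990231+206070150=790943153; T_14,8=13×6926634+44990231=135036473; T_14,9=13×749463+6926634=16669653
r15: T_15,7=14×790943153+3336118786=14409322928; T_15,8=14×135036473+790943153=2681453775; T_15,9=14×16669653+135036473=368411615
r16: T_16,8=15×2681453775+14409322928=54631129553; T_16,9=15×368411615+2681453775=8207628000
r17: T_17,9=16×8207628000+54631129553=185953177553
Read c(17,9) = 185953177553.

185953177553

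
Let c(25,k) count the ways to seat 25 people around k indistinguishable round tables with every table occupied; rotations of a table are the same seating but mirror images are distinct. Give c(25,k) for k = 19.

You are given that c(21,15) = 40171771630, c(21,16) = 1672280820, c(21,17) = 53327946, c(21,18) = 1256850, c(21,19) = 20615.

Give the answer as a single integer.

[22] T[22,16]:21*1672280820+40171771630=75289668850 · T[22,17]:21*53327946+1672280820=2792167686 · T[22,18]:21*1256850+53327946=79721796 · T[22,19]:21*20615+1256850=1689765
[23] T[23,17]:22*2792167686+75289668850=136717357942 · T[23,18]:22*79721796+2792167686=4546047198 · T[23,19]:22*1689765+79721796=116896626
[24] T[24,18]:23*4546047198+136717357942=241276443496 · T[24,19]:23*116896626+4546047198=7234669596
[25] T[25,19]:24*7234669596+241276443496=414908513800
Read c(25,19) = 414908513800.

414908513800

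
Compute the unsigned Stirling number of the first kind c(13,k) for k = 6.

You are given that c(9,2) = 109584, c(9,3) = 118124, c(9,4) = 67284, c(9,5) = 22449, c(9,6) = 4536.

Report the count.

206070150

@10  (10,3):118124·9+109584→1172700, (10,4):67284·9+118124→723680, (10,5):22449·9+67284→269325, (10,6):4536·9+22449→63273
@11  (11,4):723680·10+1172700→8409500, (11,5):269325·10+723680→3416930, (11,6):63273·10+269325→902055
@12  (12,5):3416930·11+8409500→45995730, (12,6):902055·11+3416930→13339535
@13  (13,6):13339535·12+45995730→206070150
Read c(13,6) = 206070150.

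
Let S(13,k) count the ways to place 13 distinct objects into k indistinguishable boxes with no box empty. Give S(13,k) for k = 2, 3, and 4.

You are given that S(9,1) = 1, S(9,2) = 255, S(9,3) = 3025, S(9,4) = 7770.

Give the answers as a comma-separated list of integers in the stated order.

4095, 261625, 2532530

row 10: T[10][1]=1·1+0=1  T[10][2]=2·255+1=511  T[10][3]=3·3025+255=9330  T[10][4]=4·7770+3025=34105
row 11: T[11][1]=1·1+0=1  T[11][2]=2·511+1=1023  T[11][3]=3·9330+511=28501  T[11][4]=4·34105+9330=145750
row 12: T[12][1]=1·1+0=1  T[12][2]=2·1023+1=2047  T[12][3]=3·28501+1023=86526  T[12][4]=4·145750+28501=611501
row 13: T[13][2]=2·2047+1=4095  T[13][3]=3·86526+2047=261625  T[13][4]=4·611501+86526=2532530
Read S(13,2) = 4095, S(13,3) = 261625, S(13,4) = 2532530.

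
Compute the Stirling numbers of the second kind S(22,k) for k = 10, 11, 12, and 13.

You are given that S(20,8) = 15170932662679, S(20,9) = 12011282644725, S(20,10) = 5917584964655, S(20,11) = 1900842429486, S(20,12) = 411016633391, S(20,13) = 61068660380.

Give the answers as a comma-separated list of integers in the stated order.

835143799377954, 366282500870286, 108823356051137, 22496861868481

r21: T_21,9=9×12011282644725+15170932662679=123272476465204; T_21,10=10×5917584964655+12011282644725=71187132291275; T_21,11=11×1900842429486+5917584964655=26826851689001; T_21,12=12×411016633391+1900842429486=6833042030178; T_21,13=13×61068660380+411016633391=1204909218331
r22: T_22,10=10×71187132291275+123272476465204=835143799377954; T_22,11=11×26826851689001+71187132291275=366282500870286; T_22,12=12×6833042030178+26826851689001=108823356051137; T_22,13=13×1204909218331+6833042030178=22496861868481
Read S(22,10) = 835143799377954, S(22,11) = 366282500870286, S(22,12) = 108823356051137, S(22,13) = 22496861868481.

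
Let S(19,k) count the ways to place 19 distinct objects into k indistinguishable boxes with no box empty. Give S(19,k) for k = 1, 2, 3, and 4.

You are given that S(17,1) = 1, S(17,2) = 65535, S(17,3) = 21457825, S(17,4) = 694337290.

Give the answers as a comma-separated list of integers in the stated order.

i=18: T(18,1)=0+1·1=1 | T(18,2)=1+2·65535=131071 | T(18,3)=65535+3·21457825=64439010 | T(18,4)=21457825+4·694337290=2798806985
i=19: T(19,1)=0+1·1=1 | T(19,2)=1+2·131071=262143 | T(19,3)=131071+3·64439010=193448101 | T(19,4)=64439010+4·2798806985=11259666950
Read S(19,1) = 1, S(19,2) = 262143, S(19,3) = 193448101, S(19,4) = 11259666950.

1, 262143, 193448101, 11259666950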